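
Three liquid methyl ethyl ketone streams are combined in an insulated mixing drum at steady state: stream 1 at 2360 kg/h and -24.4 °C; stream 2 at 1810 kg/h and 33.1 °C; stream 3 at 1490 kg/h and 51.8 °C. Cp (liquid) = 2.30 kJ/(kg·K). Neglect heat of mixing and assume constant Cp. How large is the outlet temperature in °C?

No heat crosses the boundary, so H_out = H_in.
Σ ṁᵢCp,ᵢTᵢ = 2360×2.30×-24.4 + 1810×2.30×33.1 + 1490×2.30×51.8 = 182870
Σ ṁᵢCp,ᵢ = 2360×2.30 + 1810×2.30 + 1490×2.30 = 13018
T_out = 182870 / 13018 = 14.048 °C

T_out = 14.0 °C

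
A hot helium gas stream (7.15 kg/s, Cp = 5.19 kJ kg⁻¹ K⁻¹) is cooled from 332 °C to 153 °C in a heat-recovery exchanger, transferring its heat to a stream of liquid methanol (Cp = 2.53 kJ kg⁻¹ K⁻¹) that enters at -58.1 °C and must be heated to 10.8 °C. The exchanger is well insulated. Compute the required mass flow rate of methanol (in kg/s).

ṁ_c = 38.1 kg/s

Heat released by hot stream: Q = 7.15 × 5.19 × (332 − 153) = 6642.4 kJ/s
Energy balance on cold side (adiabatic exchanger): Q = ṁ_c·Cp_c·(T_c,out − T_c,in)
ṁ_c = 6642.4 / [2.53 × (10.8 − -58.1)] = 38.105 kg/s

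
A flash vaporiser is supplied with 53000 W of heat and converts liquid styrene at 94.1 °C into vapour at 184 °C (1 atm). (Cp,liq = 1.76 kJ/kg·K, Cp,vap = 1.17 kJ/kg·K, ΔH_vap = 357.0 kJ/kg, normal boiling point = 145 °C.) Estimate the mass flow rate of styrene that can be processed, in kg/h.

Δh = 1.76×(145−94.1) + 357.0 + 1.17×(184−145) = 492.21 kJ/kg
Q = 53000 W = 53 kJ/s = 190800 kJ/h
ṁ = Q/Δh = 190800 / 492.21 = 387.64 kg/h

ṁ = 388 kg/h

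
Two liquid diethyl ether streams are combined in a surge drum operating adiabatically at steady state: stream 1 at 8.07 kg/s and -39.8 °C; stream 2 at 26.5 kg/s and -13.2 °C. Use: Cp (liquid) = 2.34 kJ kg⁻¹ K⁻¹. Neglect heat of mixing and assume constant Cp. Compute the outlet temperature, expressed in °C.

T_out = -19.4 °C

Energy balance with Q = 0: Σ ṁᵢCp,ᵢ(T_out − Tᵢ) = 0
T_out = Σ ṁᵢCp,ᵢTᵢ / Σ ṁᵢCp,ᵢ
      = -1570.1 / 80.894 = -19.409 °C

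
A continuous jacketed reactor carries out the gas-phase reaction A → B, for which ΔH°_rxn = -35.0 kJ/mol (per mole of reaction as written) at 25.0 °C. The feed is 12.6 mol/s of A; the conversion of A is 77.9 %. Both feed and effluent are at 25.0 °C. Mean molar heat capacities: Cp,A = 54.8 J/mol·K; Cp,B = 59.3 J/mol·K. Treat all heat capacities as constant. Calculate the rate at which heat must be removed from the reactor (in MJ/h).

Q_out = 1240 MJ/h

Extent of reaction ξ = 0.779 × 12.6 = 9.8154 mol/s
Reaction term: ξ·ΔH°_rxn = 9.8154 × -35.0 = -343.54 kJ/s
Q = ΔH = -343.54 kJ/s = -343.54 kW
Heat removed = 1236.7 MJ/h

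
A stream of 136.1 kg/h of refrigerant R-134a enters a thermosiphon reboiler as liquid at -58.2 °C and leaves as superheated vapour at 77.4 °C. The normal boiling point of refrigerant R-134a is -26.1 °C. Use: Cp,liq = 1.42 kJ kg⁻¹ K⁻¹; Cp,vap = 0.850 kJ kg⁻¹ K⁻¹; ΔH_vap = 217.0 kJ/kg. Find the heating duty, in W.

Q = 13300 W

liquid -58.2→-26.1 °C: 45.582 kJ/kg
vaporisation at -26.1 °C: 217 kJ/kg
vapour -26.1→77.4 °C: 87.975 kJ/kg
Δh = 45.582 + 217 + 87.975 = 350.56 kJ/kg
Q = ṁ·Δh = 136.1 kg/h × 350.56 kJ/kg = 47711 kJ/h
|Q| = 13.253 kW = 13253 W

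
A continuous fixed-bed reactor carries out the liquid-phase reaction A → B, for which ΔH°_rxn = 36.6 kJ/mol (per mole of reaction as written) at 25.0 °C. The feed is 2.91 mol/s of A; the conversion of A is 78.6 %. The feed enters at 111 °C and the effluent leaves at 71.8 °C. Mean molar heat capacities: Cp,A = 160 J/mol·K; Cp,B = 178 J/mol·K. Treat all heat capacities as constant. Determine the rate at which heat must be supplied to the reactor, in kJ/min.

Q_in = 4040 kJ/min

Extent of reaction ξ = 0.786 × 2.91 = 2.2873 mol/s
Reaction term: ξ·ΔH°_rxn = 2.2873 × 36.6 = 83.714 kJ/s
Sensible, feed 111→25 °C: -40.042 kJ/s
Outlet flows (mol/s): A 0.62274, B 2.2873
Sensible, products 25→71.8 °C: 23.717 kJ/s
Q = ΔH = 67.389 kJ/s = 67.389 kW
Heat supplied = 4043.3 kJ/min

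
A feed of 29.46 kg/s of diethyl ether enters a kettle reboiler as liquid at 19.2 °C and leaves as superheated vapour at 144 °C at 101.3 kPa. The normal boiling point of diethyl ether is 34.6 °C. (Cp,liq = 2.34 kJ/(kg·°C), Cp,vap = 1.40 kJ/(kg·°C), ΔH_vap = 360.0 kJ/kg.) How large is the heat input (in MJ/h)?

liquid 19.2→34.6 °C: 36.036 kJ/kg
vaporisation at 34.6 °C: 360 kJ/kg
vapour 34.6→144 °C: 153.16 kJ/kg
Δh = 36.036 + 360 + 153.16 = 549.2 kJ/kg
Q = ṁ·Δh = 29.46 kg/s × 549.2 kJ/kg = 16179 kJ/s
|Q| = 16179 kW = 58246 MJ/h

Q = 58200 MJ/h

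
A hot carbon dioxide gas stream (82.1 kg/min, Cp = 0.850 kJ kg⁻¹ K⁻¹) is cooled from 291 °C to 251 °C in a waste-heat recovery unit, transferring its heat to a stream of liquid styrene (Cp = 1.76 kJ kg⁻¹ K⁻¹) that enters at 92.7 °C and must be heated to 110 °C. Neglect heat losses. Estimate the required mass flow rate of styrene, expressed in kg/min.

ṁ_c = 91.7 kg/min

Heat released by hot stream: Q = 82.1 × 0.850 × (291 − 251) = 2791.4 kJ/min
Energy balance on cold side (adiabatic exchanger): Q = ṁ_c·Cp_c·(T_c,out − T_c,in)
ṁ_c = 2791.4 / [1.76 × (110 − 92.7)] = 91.678 kg/min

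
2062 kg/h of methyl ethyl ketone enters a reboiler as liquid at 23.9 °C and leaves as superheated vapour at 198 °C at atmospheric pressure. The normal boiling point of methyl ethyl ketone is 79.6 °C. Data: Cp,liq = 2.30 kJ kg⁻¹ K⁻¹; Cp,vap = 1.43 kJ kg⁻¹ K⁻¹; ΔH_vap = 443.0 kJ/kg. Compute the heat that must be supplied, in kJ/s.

Q = 424 kJ/s

liquid 23.9→79.6 °C: 128.11 kJ/kg
vaporisation at 79.6 °C: 443 kJ/kg
vapour 79.6→198 °C: 169.31 kJ/kg
Δh = 128.11 + 443 + 169.31 = 740.42 kJ/kg
Q = ṁ·Δh = 2062 kg/h × 740.42 kJ/kg = 1.5268e+06 kJ/h
|Q| = 424.1 kW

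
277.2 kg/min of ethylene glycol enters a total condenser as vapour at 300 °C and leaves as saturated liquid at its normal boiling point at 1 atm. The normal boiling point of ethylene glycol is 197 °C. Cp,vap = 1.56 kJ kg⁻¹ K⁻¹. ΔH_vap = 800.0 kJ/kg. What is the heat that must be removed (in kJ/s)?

vapour 300→197 °C: -160.68 kJ/kg
condensation at 197 °C: -800 kJ/kg
Δh = -160.68 + -800 = -960.68 kJ/kg
Q = ṁ·Δh = 277.2 kg/min × -960.68 kJ/kg = -266300 kJ/min
|Q| = 4438.3 kW

Q_c = 4440 kJ/s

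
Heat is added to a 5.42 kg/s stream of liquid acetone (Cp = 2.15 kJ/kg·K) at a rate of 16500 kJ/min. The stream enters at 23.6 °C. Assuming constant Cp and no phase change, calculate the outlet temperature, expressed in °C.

T_out = 47.2 °C

Q = 16500 kJ/min = 275 kJ/s
ΔT = Q/(ṁ·Cp) = 275/(5.42×2.15) = 23.599 K
T_out = 23.6 + 23.599 = 47.199 °C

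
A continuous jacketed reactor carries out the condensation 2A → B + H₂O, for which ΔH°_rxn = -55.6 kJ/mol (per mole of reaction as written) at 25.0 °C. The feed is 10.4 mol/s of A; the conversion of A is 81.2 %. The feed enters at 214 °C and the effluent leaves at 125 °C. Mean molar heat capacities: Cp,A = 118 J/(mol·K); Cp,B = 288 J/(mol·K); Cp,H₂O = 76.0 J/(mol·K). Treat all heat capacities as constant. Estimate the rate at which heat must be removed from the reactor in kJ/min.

Extent of reaction ξ = 0.812 × 10.4 / 2 = 4.2224 mol/s
Reaction term: ξ·ΔH°_rxn = 4.2224 × -55.6 = -234.77 kJ/s
Sensible, feed 214→25 °C: -231.94 kJ/s
Outlet flows (mol/s): A 1.9552, B 4.2224, H₂O 4.2224
Sensible, products 25→125 °C: 176.77 kJ/s
Q = ΔH = -289.94 kJ/s = -289.94 kW
Heat removed = 17396 kJ/min

Q_out = 17400 kJ/min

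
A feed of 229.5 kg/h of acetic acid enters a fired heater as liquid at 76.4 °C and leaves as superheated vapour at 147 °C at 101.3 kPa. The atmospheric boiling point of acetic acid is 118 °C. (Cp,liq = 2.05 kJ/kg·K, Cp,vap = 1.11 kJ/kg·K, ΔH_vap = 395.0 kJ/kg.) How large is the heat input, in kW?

liquid 76.4→118 °C: 85.28 kJ/kg
vaporisation at 118 °C: 395 kJ/kg
vapour 118→147 °C: 32.19 kJ/kg
Δh = 85.28 + 395 + 32.19 = 512.47 kJ/kg
Q = ṁ·Δh = 229.5 kg/h × 512.47 kJ/kg = 117610 kJ/h
|Q| = 32.67 kW

Q = 32.7 kW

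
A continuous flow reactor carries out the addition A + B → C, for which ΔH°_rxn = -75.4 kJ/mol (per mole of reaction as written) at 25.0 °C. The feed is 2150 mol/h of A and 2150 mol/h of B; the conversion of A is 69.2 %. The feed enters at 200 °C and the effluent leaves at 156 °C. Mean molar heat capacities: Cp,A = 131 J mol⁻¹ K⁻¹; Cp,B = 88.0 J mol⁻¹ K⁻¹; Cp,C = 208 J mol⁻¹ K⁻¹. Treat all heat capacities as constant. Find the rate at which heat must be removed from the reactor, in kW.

Q_out = 37.5 kW

Extent of reaction ξ = 0.692 × 2150 = 1487.8 mol/h
Reaction term: ξ·ΔH°_rxn = 1487.8 × -75.4 = -112180 kJ/h
Sensible, feed 200→25 °C: -82399 kJ/h
Outlet flows (mol/h): A 662.2, B 662.2, C 1487.8
Sensible, products 25→156 °C: 59537 kJ/h
Q = ΔH = -135040 kJ/h = -37.512 kW
Heat removed = 37.512 kW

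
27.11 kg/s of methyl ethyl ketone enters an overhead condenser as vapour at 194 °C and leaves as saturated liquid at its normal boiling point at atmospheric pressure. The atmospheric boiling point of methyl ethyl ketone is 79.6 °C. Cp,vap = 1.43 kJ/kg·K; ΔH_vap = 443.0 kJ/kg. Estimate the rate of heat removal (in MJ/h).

vapour 194→79.6 °C: -163.59 kJ/kg
condensation at 79.6 °C: -443 kJ/kg
Δh = -163.59 + -443 = -606.59 kJ/kg
Q = ṁ·Δh = 27.11 kg/s × -606.59 kJ/kg = -16445 kJ/s
|Q| = 16445 kW = 59201 MJ/h

Q_c = 59200 MJ/h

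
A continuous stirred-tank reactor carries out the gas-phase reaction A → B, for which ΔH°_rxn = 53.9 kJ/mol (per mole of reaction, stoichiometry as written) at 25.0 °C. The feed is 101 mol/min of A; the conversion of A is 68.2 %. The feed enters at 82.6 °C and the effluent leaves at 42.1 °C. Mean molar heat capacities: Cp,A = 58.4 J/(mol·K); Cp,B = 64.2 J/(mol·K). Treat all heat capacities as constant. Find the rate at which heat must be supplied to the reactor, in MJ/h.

Extent of reaction ξ = 0.682 × 101 = 68.882 mol/min
Reaction term: ξ·ΔH°_rxn = 68.882 × 53.9 = 3712.7 kJ/min
Sensible, feed 82.6→25 °C: -339.75 kJ/min
Outlet flows (mol/min): A 32.118, B 68.882
Sensible, products 25→42.1 °C: 107.69 kJ/min
Q = ΔH = 3480.7 kJ/min = 58.011 kW
Heat supplied = 208.84 MJ/h

Q_in = 209 MJ/h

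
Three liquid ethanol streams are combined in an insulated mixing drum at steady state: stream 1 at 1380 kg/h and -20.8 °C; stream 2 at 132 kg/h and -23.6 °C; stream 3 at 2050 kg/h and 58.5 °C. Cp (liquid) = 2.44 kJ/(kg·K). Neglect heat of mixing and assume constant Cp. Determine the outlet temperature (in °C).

T_out = 24.7 °C

No heat crosses the boundary, so H_out = H_in.
T_out = Σ ṁᵢCp,ᵢTᵢ / Σ ṁᵢCp,ᵢ
      = 214980 / 8691.3 = 24.735 °C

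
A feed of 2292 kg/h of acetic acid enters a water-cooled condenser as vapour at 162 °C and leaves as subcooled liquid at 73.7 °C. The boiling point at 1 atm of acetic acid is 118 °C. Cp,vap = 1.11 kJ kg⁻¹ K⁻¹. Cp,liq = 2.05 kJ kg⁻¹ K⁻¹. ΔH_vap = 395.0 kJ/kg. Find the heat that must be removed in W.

vapour 162→118 °C: -48.84 kJ/kg
condensation at 118 °C: -395 kJ/kg
liquid 118→73.7 °C: -90.815 kJ/kg
Δh = -48.84 + -395 + -90.815 = -534.65 kJ/kg
Q = ṁ·Δh = 2292 kg/h × -534.65 kJ/kg = -1.2254e+06 kJ/h
|Q| = 340.4 kW = 340400 W

Q_c = 340000 W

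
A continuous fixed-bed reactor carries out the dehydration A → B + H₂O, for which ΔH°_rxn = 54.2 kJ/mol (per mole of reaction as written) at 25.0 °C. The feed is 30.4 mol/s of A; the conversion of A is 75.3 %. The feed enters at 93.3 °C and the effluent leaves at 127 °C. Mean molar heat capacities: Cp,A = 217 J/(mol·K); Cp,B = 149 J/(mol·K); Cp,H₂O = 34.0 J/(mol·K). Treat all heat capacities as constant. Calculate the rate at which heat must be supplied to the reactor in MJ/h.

Q_in = 4980 MJ/h

Extent of reaction ξ = 0.753 × 30.4 = 22.891 mol/s
Reaction term: ξ·ΔH°_rxn = 22.891 × 54.2 = 1240.7 kJ/s
Sensible, feed 93.3→25 °C: -450.56 kJ/s
Outlet flows (mol/s): A 7.5088, B 22.891, H₂O 22.891
Sensible, products 25→127 °C: 593.49 kJ/s
Q = ΔH = 1383.6 kJ/s = 1383.6 kW
Heat supplied = 4981.1 MJ/h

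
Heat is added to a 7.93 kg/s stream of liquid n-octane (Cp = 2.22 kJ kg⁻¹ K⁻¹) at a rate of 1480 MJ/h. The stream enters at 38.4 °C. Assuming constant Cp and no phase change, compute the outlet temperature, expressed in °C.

Q = 1480 MJ/h = 411.11 kJ/s
ΔT = Q/(ṁ·Cp) = 411.11/(7.93×2.22) = 23.352 K
T_out = 38.4 + 23.352 = 61.752 °C

T_out = 61.8 °C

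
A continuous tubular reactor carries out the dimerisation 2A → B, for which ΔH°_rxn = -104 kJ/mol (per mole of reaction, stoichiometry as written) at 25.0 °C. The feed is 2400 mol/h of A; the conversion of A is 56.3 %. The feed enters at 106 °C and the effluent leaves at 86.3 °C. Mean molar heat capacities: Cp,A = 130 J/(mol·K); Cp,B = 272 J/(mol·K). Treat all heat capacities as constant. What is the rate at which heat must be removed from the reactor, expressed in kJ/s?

Extent of reaction ξ = 0.563 × 2400 / 2 = 675.6 mol/h
Reaction term: ξ·ΔH°_rxn = 675.6 × -104 = -70262 kJ/h
Sensible, feed 106→25 °C: -25272 kJ/h
Outlet flows (mol/h): A 1048.8, B 675.6
Sensible, products 25→86.3 °C: 19623 kJ/h
Q = ΔH = -75912 kJ/h = -21.087 kW
Heat removed = 21.087 kJ/s

Q_out = 21.1 kJ/s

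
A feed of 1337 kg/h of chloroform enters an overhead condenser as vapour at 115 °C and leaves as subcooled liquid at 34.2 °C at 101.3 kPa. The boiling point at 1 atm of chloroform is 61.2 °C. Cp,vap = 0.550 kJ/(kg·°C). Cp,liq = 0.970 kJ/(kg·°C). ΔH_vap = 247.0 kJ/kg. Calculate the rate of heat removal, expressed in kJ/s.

vapour 115→61.2 °C: -29.59 kJ/kg
condensation at 61.2 °C: -247 kJ/kg
liquid 61.2→34.2 °C: -26.19 kJ/kg
Δh = -29.59 + -247 + -26.19 = -302.78 kJ/kg
Q = ṁ·Δh = 1337 kg/h × -302.78 kJ/kg = -404820 kJ/h
|Q| = 112.45 kW

Q_c = 112 kJ/s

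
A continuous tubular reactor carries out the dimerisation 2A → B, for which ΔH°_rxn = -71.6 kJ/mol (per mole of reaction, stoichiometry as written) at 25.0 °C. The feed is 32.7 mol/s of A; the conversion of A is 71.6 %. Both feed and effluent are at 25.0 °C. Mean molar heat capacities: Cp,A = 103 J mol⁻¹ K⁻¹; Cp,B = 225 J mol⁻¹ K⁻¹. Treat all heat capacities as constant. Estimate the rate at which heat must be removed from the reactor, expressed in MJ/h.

Q_out = 3020 MJ/h

Extent of reaction ξ = 0.716 × 32.7 / 2 = 11.707 mol/s
Reaction term: ξ·ΔH°_rxn = 11.707 × -71.6 = -838.19 kJ/s
Q = ΔH = -838.19 kJ/s = -838.19 kW
Heat removed = 3017.5 MJ/h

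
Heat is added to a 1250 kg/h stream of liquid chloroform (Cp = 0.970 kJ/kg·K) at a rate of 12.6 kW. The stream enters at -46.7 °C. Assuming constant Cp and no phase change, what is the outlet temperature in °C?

Q = 12.6 kW = 45360 kJ/h
ΔT = Q/(ṁ·Cp) = 45360/(1250×0.970) = 37.41 K
T_out = -46.7 + 37.41 = -9.2897 °C

T_out = -9.29 °C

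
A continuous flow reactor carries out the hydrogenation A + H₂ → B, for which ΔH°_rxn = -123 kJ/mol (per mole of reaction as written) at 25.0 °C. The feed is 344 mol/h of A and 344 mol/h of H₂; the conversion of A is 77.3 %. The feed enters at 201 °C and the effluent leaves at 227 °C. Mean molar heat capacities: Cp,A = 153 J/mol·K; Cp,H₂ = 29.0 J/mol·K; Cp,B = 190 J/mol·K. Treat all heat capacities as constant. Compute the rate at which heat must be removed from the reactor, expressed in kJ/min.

Q_out = 511 kJ/min

Extent of reaction ξ = 0.773 × 344 = 265.91 mol/h
Reaction term: ξ·ΔH°_rxn = 265.91 × -123 = -32707 kJ/h
Sensible, feed 201→25 °C: -11019 kJ/h
Outlet flows (mol/h): A 78.088, H₂ 78.088, B 265.91
Sensible, products 25→227 °C: 13077 kJ/h
Q = ΔH = -30650 kJ/h = -8.5138 kW
Heat removed = 510.83 kJ/min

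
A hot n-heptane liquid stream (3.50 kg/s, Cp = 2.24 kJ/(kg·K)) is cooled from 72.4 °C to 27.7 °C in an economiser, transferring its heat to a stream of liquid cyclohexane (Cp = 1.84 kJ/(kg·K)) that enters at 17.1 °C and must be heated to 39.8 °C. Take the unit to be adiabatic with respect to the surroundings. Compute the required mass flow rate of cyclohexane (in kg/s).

ṁ_c = 8.39 kg/s

Heat released by hot stream: Q = 3.50 × 2.24 × (72.4 − 27.7) = 350.45 kJ/s
Energy balance on cold side (adiabatic exchanger): Q = ṁ_c·Cp_c·(T_c,out − T_c,in)
ṁ_c = 350.45 / [1.84 × (39.8 − 17.1)] = 8.3903 kg/s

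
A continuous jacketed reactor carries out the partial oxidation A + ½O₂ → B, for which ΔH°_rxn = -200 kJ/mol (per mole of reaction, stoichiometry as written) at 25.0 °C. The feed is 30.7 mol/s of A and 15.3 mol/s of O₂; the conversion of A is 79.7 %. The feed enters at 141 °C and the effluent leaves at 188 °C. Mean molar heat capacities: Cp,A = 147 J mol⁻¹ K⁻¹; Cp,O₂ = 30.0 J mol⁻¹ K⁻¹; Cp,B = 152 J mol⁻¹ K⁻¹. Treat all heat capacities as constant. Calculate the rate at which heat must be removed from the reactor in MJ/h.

Q_out = 16900 MJ/h

Extent of reaction ξ = 0.797 × 30.7 = 24.468 mol/s
Reaction term: ξ·ΔH°_rxn = 24.468 × -200 = -4893.6 kJ/s
Sensible, feed 141→25 °C: -576.74 kJ/s
Outlet flows (mol/s): A 6.2321, O₂ 3.0661, B 24.468
Sensible, products 25→188 °C: 770.54 kJ/s
Q = ΔH = -4699.8 kJ/s = -4699.8 kW
Heat removed = 16919 MJ/h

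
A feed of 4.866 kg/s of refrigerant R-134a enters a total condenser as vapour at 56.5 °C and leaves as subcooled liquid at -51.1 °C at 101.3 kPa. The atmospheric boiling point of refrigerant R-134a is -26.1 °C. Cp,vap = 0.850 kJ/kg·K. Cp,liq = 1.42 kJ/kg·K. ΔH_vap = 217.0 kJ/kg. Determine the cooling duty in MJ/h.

vapour 56.5→-26.1 °C: -70.21 kJ/kg
condensation at -26.1 °C: -217 kJ/kg
liquid -26.1→-51.1 °C: -35.5 kJ/kg
Δh = -70.21 + -217 + -35.5 = -322.71 kJ/kg
Q = ṁ·Δh = 4.866 kg/s × -322.71 kJ/kg = -1570.3 kJ/s
|Q| = 1570.3 kW = 5653.1 MJ/h

Q_c = 5650 MJ/h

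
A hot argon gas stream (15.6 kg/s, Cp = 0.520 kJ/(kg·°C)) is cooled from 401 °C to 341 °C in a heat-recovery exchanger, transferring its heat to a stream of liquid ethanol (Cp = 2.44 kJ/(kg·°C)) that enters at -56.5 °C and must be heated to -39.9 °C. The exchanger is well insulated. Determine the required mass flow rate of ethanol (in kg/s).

ṁ_c = 12.0 kg/s

Heat released by hot stream: Q = 15.6 × 0.520 × (401 − 341) = 486.72 kJ/s
Energy balance on cold side (adiabatic exchanger): Q = ṁ_c·Cp_c·(T_c,out − T_c,in)
ṁ_c = 486.72 / [2.44 × (-39.9 − -56.5)] = 12.017 kg/s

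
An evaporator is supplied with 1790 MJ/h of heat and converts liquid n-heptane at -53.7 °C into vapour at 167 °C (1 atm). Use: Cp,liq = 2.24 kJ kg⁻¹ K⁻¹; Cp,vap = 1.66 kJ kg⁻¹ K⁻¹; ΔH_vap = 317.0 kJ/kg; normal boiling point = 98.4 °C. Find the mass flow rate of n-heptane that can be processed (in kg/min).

Δh = 2.24×(98.4−-53.7) + 317.0 + 1.66×(167−98.4) = 771.58 kJ/kg
Q = 1790 MJ/h = 497.22 kJ/s = 29833 kJ/min
ṁ = Q/Δh = 29833 / 771.58 = 38.665 kg/min

ṁ = 38.7 kg/min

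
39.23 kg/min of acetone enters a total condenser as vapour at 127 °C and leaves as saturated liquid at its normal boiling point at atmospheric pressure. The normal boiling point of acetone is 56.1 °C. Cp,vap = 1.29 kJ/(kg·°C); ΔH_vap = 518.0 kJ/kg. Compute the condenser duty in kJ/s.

vapour 127→56.1 °C: -91.461 kJ/kg
condensation at 56.1 °C: -518 kJ/kg
Δh = -91.461 + -518 = -609.46 kJ/kg
Q = ṁ·Δh = 39.23 kg/min × -609.46 kJ/kg = -23909 kJ/min
|Q| = 398.49 kW

Q_c = 398 kJ/s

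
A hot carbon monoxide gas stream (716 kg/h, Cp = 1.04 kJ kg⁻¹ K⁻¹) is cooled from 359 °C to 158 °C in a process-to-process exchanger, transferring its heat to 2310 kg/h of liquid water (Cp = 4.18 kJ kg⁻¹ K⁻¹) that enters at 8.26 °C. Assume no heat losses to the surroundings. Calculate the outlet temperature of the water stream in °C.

Heat released by hot stream: Q = 716 × 1.04 × (359 − 158) = 149670 kJ/h
Energy balance on cold side (adiabatic exchanger): Q = ṁ_c·Cp_c·(T_c,out − T_c,in)
T_c,out = 8.26 + 149670/(2310 × 4.18) = 23.761 °C

T_c,out = 23.8 °C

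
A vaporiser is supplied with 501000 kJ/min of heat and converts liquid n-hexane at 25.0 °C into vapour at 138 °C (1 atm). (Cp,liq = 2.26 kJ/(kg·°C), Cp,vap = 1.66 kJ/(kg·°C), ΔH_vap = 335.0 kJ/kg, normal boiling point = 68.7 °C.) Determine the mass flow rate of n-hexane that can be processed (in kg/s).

Δh = 2.26×(68.7−25.0) + 335.0 + 1.66×(138−68.7) = 548.8 kJ/kg
Q = 501000 kJ/min = 8350 kJ/s = 8350 kJ/s
ṁ = Q/Δh = 8350 / 548.8 = 15.215 kg/s

ṁ = 15.2 kg/s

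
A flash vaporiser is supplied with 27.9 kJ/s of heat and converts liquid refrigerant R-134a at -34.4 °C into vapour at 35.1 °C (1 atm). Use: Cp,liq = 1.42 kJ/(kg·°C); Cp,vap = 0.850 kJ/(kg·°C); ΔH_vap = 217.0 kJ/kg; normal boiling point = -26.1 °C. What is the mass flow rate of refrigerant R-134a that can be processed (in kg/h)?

ṁ = 358 kg/h

Δh = 1.42×(-26.1−-34.4) + 217.0 + 0.850×(35.1−-26.1) = 280.81 kJ/kg
Q = 27.9 kJ/s = 27.9 kJ/s = 100440 kJ/h
ṁ = Q/Δh = 100440 / 280.81 = 357.68 kg/h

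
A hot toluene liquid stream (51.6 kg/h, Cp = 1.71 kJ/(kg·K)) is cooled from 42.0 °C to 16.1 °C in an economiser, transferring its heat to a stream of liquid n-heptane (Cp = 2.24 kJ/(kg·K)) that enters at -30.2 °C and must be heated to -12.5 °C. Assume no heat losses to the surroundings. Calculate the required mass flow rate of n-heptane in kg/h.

ṁ_c = 57.6 kg/h

Heat released by hot stream: Q = 51.6 × 1.71 × (42.0 − 16.1) = 2285.3 kJ/h
Energy balance on cold side (adiabatic exchanger): Q = ṁ_c·Cp_c·(T_c,out − T_c,in)
ṁ_c = 2285.3 / [2.24 × (-12.5 − -30.2)] = 57.64 kg/h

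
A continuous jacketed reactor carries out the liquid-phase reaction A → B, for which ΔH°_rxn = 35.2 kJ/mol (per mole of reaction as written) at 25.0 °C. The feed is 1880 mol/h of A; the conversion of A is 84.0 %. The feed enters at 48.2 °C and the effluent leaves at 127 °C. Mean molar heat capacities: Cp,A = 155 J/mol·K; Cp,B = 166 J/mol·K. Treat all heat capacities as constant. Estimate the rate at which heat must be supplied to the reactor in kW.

Extent of reaction ξ = 0.840 × 1880 = 1579.2 mol/h
Reaction term: ξ·ΔH°_rxn = 1579.2 × 35.2 = 55588 kJ/h
Sensible, feed 48.2→25 °C: -6760.5 kJ/h
Outlet flows (mol/h): A 300.8, B 1579.2
Sensible, products 25→127 °C: 31495 kJ/h
Q = ΔH = 80322 kJ/h = 22.312 kW
Heat supplied = 22.312 kW

Q_in = 22.3 kW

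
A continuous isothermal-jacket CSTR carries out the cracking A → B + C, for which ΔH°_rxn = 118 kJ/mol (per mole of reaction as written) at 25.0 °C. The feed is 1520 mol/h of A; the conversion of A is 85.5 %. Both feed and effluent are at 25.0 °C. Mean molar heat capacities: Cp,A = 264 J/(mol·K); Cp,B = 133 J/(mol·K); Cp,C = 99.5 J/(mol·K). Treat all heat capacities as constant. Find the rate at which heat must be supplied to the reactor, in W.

Extent of reaction ξ = 0.855 × 1520 = 1299.6 mol/h
Reaction term: ξ·ΔH°_rxn = 1299.6 × 118 = 153350 kJ/h
Q = ΔH = 153350 kJ/h = 42.598 kW
Heat supplied = 42598 W

Q_in = 42600 W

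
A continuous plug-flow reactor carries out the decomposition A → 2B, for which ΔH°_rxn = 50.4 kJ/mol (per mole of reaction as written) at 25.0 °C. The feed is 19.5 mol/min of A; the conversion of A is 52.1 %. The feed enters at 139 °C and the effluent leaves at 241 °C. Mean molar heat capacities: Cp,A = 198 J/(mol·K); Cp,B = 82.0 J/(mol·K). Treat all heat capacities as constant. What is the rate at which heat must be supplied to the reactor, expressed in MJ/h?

Q_in = 49.9 MJ/h

Extent of reaction ξ = 0.521 × 19.5 = 10.159 mol/min
Reaction term: ξ·ΔH°_rxn = 10.159 × 50.4 = 512.04 kJ/min
Sensible, feed 139→25 °C: -440.15 kJ/min
Outlet flows (mol/min): A 9.3405, B 20.319
Sensible, products 25→241 °C: 759.36 kJ/min
Q = ΔH = 831.25 kJ/min = 13.854 kW
Heat supplied = 49.875 MJ/h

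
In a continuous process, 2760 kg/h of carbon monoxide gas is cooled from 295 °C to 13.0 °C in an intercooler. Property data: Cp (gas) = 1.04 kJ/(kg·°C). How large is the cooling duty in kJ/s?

Q_c = 225 kJ/s

Q = ṁ·Cp·ΔT = 2760 × 1.04 × (13.0 − 295) = -809450 kJ/h
Converting: 809450 / 3600 s = 224.85 kW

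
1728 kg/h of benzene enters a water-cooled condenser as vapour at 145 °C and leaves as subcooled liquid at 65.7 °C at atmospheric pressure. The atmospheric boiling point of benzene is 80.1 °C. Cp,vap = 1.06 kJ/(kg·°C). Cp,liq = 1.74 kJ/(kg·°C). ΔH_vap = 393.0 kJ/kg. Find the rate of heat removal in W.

vapour 145→80.1 °C: -68.794 kJ/kg
condensation at 80.1 °C: -393 kJ/kg
liquid 80.1→65.7 °C: -25.056 kJ/kg
Δh = -68.794 + -393 + -25.056 = -486.85 kJ/kg
Q = ṁ·Δh = 1728 kg/h × -486.85 kJ/kg = -841280 kJ/h
|Q| = 233.69 kW = 233690 W

Q_c = 234000 W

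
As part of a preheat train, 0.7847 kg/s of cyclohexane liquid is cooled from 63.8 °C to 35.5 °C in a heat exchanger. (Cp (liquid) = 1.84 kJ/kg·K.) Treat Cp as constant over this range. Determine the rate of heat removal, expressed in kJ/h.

Q = ṁ·Cp·ΔT = 0.7847 × 1.84 × (35.5 − 63.8) = -40.861 kJ/s
Cooling duty = 147100 kJ/h

Q_c = 147000 kJ/h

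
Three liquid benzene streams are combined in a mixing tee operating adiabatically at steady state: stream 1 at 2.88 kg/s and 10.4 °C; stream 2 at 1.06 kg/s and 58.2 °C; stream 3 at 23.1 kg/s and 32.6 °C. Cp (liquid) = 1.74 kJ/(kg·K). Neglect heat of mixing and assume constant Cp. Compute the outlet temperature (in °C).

T_out = 31.2 °C

Energy balance with Q = 0: Σ ṁᵢCp,ᵢ(T_out − Tᵢ) = 0
Σ ṁᵢCp,ᵢTᵢ = 2.88×1.74×10.4 + 1.06×1.74×58.2 + 23.1×1.74×32.6 = 1469.8
Σ ṁᵢCp,ᵢ = 2.88×1.74 + 1.06×1.74 + 23.1×1.74 = 47.05
T_out = 1469.8 / 47.05 = 31.239 °C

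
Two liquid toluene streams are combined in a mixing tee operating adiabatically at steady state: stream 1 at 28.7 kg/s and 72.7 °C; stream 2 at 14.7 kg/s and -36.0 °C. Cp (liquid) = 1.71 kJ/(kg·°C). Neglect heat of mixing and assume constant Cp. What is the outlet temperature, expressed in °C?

T_out = 35.9 °C

Energy balance with Q = 0: Σ ṁᵢCp,ᵢ(T_out − Tᵢ) = 0
T_out = Σ ṁᵢCp,ᵢTᵢ / Σ ṁᵢCp,ᵢ
      = 2663 / 74.214 = 35.882 °C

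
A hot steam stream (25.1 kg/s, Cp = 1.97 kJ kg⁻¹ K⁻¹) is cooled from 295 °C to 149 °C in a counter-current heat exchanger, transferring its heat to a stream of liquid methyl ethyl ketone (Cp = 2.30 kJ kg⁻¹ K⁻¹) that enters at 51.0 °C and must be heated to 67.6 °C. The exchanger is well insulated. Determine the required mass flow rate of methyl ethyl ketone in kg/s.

ṁ_c = 189 kg/s

Heat released by hot stream: Q = 25.1 × 1.97 × (295 − 149) = 7219.3 kJ/s
Energy balance on cold side (adiabatic exchanger): Q = ṁ_c·Cp_c·(T_c,out − T_c,in)
ṁ_c = 7219.3 / [2.30 × (67.6 − 51.0)] = 189.08 kg/s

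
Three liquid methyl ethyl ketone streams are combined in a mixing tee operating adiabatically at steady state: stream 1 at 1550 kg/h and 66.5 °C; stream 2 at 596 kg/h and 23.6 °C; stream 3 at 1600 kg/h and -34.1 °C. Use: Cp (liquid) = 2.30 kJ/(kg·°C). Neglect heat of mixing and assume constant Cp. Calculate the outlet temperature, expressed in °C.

No heat crosses the boundary, so H_out = H_in.
T_out = Σ ṁᵢCp,ᵢTᵢ / Σ ṁᵢCp,ᵢ
      = 143940 / 8615.8 = 16.706 °C

T_out = 16.7 °C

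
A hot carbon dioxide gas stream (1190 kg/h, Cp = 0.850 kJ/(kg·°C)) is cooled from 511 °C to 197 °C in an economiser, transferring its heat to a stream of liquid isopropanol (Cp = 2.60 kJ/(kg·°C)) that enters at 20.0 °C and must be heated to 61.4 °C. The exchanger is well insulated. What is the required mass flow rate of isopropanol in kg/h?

ṁ_c = 2950 kg/h

Heat released by hot stream: Q = 1190 × 0.850 × (511 − 197) = 317610 kJ/h
Energy balance on cold side (adiabatic exchanger): Q = ṁ_c·Cp_c·(T_c,out − T_c,in)
ṁ_c = 317610 / [2.60 × (61.4 − 20.0)] = 2950.7 kg/h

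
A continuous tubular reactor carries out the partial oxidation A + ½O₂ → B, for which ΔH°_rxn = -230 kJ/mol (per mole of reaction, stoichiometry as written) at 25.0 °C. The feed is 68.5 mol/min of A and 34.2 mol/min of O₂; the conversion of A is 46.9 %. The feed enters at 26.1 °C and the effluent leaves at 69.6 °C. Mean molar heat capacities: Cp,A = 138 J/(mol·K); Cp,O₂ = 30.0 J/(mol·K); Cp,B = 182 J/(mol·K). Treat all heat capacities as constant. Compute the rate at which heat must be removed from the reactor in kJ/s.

Extent of reaction ξ = 0.469 × 68.5 = 32.127 mol/min
Reaction term: ξ·ΔH°_rxn = 32.127 × -230 = -7389.1 kJ/min
Sensible, feed 26.1→25 °C: -11.527 kJ/min
Outlet flows (mol/min): A 36.373, O₂ 18.137, B 32.127
Sensible, products 25→69.6 °C: 508.92 kJ/min
Q = ΔH = -6891.7 kJ/min = -114.86 kW
Heat removed = 114.86 kJ/s

Q_out = 115 kJ/s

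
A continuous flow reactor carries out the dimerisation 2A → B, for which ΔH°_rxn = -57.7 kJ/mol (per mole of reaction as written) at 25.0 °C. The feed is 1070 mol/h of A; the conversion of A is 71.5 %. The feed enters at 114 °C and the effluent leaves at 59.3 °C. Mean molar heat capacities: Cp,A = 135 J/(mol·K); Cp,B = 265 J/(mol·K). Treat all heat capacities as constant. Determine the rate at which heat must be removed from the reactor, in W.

Q_out = 8340 W

Extent of reaction ξ = 0.715 × 1070 / 2 = 382.52 mol/h
Reaction term: ξ·ΔH°_rxn = 382.52 × -57.7 = -22072 kJ/h
Sensible, feed 114→25 °C: -12856 kJ/h
Outlet flows (mol/h): A 304.95, B 382.52
Sensible, products 25→59.3 °C: 4889 kJ/h
Q = ΔH = -30039 kJ/h = -8.3441 kW
Heat removed = 8344.1 W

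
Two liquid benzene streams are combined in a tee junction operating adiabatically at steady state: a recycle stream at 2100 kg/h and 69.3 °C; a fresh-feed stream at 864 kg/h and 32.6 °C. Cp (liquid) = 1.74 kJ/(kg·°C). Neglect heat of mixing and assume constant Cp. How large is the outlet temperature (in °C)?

T_out = 58.6 °C

Energy balance with Q = 0: Σ ṁᵢCp,ᵢ(T_out − Tᵢ) = 0
Σ ṁᵢCp,ᵢTᵢ = 2100×1.74×69.3 + 864×1.74×32.6 = 302230
Σ ṁᵢCp,ᵢ = 2100×1.74 + 864×1.74 = 5157.4
T_out = 302230 / 5157.4 = 58.602 °C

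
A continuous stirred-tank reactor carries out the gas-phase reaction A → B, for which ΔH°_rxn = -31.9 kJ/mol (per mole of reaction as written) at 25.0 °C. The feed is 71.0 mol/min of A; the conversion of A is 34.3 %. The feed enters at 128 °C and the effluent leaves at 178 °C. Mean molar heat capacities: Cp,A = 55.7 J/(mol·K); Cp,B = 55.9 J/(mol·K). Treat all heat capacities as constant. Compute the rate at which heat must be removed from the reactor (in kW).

Q_out = 9.64 kW

Extent of reaction ξ = 0.343 × 71.0 = 24.353 mol/min
Reaction term: ξ·ΔH°_rxn = 24.353 × -31.9 = -776.86 kJ/min
Sensible, feed 128→25 °C: -407.33 kJ/min
Outlet flows (mol/min): A 46.647, B 24.353
Sensible, products 25→178 °C: 605.81 kJ/min
Q = ΔH = -578.38 kJ/min = -9.6397 kW
Heat removed = 9.6397 kW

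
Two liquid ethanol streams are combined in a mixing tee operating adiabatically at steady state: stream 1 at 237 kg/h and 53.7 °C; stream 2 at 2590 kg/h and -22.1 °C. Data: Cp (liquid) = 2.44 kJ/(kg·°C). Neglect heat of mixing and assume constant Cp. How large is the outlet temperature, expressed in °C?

T_out = -15.7 °C

Adiabatic, steady state ⇒ Σ ṁᵢCp,ᵢ(T_out − Tᵢ) = 0
Σ ṁᵢCp,ᵢTᵢ = 237×2.44×53.7 + 2590×2.44×-22.1 = -108610
Σ ṁᵢCp,ᵢ = 237×2.44 + 2590×2.44 = 6897.9
T_out = -108610 / 6897.9 = -15.745 °C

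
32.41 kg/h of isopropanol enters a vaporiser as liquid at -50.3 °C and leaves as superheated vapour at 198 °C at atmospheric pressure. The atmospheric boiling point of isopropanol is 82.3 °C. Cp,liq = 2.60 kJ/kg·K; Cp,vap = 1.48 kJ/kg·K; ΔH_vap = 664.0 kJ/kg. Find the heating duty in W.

Q = 10600 W

liquid -50.3→82.3 °C: 344.76 kJ/kg
vaporisation at 82.3 °C: 664 kJ/kg
vapour 82.3→198 °C: 171.24 kJ/kg
Δh = 344.76 + 664 + 171.24 = 1180 kJ/kg
Q = ṁ·Δh = 32.41 kg/h × 1180 kJ/kg = 38244 kJ/h
|Q| = 10.623 kW = 10623 W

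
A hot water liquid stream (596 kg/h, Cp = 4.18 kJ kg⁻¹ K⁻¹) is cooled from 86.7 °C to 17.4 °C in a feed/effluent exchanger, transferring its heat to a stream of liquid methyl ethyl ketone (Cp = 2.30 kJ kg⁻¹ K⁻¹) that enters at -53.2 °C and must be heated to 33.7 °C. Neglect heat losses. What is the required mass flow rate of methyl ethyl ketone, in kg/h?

Heat released by hot stream: Q = 596 × 4.18 × (86.7 − 17.4) = 172650 kJ/h
Energy balance on cold side (adiabatic exchanger): Q = ṁ_c·Cp_c·(T_c,out − T_c,in)
ṁ_c = 172650 / [2.30 × (33.7 − -53.2)] = 863.79 kg/h

ṁ_c = 864 kg/h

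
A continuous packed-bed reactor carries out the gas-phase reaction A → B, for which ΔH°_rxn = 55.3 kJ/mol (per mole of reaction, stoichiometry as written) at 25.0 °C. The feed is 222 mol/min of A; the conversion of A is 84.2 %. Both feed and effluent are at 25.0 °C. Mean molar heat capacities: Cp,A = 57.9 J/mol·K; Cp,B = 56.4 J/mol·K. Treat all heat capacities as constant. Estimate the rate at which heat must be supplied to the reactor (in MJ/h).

Extent of reaction ξ = 0.842 × 222 = 186.92 mol/min
Reaction term: ξ·ΔH°_rxn = 186.92 × 55.3 = 10337 kJ/min
Q = ΔH = 10337 kJ/min = 172.28 kW
Heat supplied = 620.21 MJ/h

Q_in = 620 MJ/h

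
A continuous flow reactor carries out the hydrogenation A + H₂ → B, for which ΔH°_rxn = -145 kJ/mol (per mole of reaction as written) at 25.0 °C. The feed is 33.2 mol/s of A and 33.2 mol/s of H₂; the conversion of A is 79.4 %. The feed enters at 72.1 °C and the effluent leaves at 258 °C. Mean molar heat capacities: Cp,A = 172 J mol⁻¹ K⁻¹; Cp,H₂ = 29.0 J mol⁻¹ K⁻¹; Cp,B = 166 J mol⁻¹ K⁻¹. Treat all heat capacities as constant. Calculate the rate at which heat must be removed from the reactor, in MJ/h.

Extent of reaction ξ = 0.794 × 33.2 = 26.361 mol/s
Reaction term: ξ·ΔH°_rxn = 26.361 × -145 = -3822.3 kJ/s
Sensible, feed 72.1→25 °C: -314.31 kJ/s
Outlet flows (mol/s): A 6.8392, H₂ 6.8392, B 26.361
Sensible, products 25→258 °C: 1339.9 kJ/s
Q = ΔH = -2796.7 kJ/s = -2796.7 kW
Heat removed = 10068 MJ/h

Q_out = 10100 MJ/h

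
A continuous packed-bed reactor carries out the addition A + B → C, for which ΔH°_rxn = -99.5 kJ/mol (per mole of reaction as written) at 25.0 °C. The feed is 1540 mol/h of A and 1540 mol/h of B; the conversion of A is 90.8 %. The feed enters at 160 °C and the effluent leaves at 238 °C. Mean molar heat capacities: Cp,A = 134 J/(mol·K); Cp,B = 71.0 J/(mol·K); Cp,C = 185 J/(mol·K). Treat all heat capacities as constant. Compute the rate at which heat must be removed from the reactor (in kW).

Q_out = 33.5 kW

Extent of reaction ξ = 0.908 × 1540 = 1398.3 mol/h
Reaction term: ξ·ΔH°_rxn = 1398.3 × -99.5 = -139130 kJ/h
Sensible, feed 160→25 °C: -42620 kJ/h
Outlet flows (mol/h): A 141.68, B 141.68, C 1398.3
Sensible, products 25→238 °C: 61287 kJ/h
Q = ΔH = -120470 kJ/h = -33.463 kW
Heat removed = 33.463 kW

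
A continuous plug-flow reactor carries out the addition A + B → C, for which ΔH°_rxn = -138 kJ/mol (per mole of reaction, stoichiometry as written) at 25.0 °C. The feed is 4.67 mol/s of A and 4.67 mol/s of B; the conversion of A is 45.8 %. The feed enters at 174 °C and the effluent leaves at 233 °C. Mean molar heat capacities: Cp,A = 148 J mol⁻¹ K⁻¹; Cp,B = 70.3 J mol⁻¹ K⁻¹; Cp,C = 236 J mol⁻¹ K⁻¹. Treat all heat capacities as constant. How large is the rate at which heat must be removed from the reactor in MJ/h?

Extent of reaction ξ = 0.458 × 4.67 = 2.1389 mol/s
Reaction term: ξ·ΔH°_rxn = 2.1389 × -138 = -295.16 kJ/s
Sensible, feed 174→25 °C: -151.9 kJ/s
Outlet flows (mol/s): A 2.5311, B 2.5311, C 2.1389
Sensible, products 25→233 °C: 219.92 kJ/s
Q = ΔH = -227.14 kJ/s = -227.14 kW
Heat removed = 817.7 MJ/h

Q_out = 818 MJ/h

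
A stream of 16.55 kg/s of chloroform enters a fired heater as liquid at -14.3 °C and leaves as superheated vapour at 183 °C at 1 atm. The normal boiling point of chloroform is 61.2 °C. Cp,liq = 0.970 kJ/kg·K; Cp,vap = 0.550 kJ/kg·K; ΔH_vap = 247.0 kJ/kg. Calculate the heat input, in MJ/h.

Q = 23100 MJ/h

liquid -14.3→61.2 °C: 73.235 kJ/kg
vaporisation at 61.2 °C: 247 kJ/kg
vapour 61.2→183 °C: 66.99 kJ/kg
Δh = 73.235 + 247 + 66.99 = 387.23 kJ/kg
Q = ṁ·Δh = 16.55 kg/s × 387.23 kJ/kg = 6408.6 kJ/s
|Q| = 6408.6 kW = 23071 MJ/h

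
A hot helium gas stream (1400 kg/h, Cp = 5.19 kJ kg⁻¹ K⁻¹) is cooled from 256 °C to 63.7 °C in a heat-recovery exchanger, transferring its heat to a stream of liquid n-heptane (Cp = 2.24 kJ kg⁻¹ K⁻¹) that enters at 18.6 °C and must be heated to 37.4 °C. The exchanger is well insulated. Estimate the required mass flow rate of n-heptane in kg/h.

ṁ_c = 33200 kg/h

Heat released by hot stream: Q = 1400 × 5.19 × (256 − 63.7) = 1.3973e+06 kJ/h
Energy balance on cold side (adiabatic exchanger): Q = ṁ_c·Cp_c·(T_c,out − T_c,in)
ṁ_c = 1.3973e+06 / [2.24 × (37.4 − 18.6)] = 33179 kg/h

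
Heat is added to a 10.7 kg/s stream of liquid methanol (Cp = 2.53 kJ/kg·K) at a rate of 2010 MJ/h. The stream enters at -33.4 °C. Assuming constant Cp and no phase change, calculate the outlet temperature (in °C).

T_out = -12.8 °C

Q = 2010 MJ/h = 558.33 kJ/s
ΔT = Q/(ṁ·Cp) = 558.33/(10.7×2.53) = 20.625 K
T_out = -33.4 + 20.625 = -12.775 °C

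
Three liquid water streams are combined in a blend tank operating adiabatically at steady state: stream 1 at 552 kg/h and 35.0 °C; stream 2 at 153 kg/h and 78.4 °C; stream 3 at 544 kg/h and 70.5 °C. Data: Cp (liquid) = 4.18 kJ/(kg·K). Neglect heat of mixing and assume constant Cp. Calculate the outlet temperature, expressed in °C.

T_out = 55.8 °C

Adiabatic, steady state ⇒ Σ ṁᵢCp,ᵢ(T_out − Tᵢ) = 0
Σ ṁᵢCp,ᵢTᵢ = 552×4.18×35.0 + 153×4.18×78.4 + 544×4.18×70.5 = 291210
Σ ṁᵢCp,ᵢ = 552×4.18 + 153×4.18 + 544×4.18 = 5220.8
T_out = 291210 / 5220.8 = 55.778 °C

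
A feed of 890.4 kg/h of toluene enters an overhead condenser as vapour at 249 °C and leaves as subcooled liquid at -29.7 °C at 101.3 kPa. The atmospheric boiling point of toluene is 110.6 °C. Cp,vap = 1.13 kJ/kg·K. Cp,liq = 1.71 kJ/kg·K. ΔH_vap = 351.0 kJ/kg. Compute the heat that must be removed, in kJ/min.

Q_c = 11100 kJ/min

vapour 249→110.6 °C: -156.39 kJ/kg
condensation at 110.6 °C: -351 kJ/kg
liquid 110.6→-29.7 °C: -239.91 kJ/kg
Δh = -156.39 + -351 + -239.91 = -747.3 kJ/kg
Q = ṁ·Δh = 890.4 kg/h × -747.3 kJ/kg = -665400 kJ/h
|Q| = 184.83 kW = 11090 kJ/min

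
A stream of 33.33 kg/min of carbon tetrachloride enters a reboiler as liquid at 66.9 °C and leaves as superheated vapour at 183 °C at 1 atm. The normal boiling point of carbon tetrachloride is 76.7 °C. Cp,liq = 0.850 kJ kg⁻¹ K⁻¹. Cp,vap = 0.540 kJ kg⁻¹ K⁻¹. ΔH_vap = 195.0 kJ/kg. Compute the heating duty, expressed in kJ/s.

liquid 66.9→76.7 °C: 8.33 kJ/kg
vaporisation at 76.7 °C: 195 kJ/kg
vapour 76.7→183 °C: 57.402 kJ/kg
Δh = 8.33 + 195 + 57.402 = 260.73 kJ/kg
Q = ṁ·Δh = 33.33 kg/min × 260.73 kJ/kg = 8690.2 kJ/min
|Q| = 144.84 kW

Q = 145 kJ/s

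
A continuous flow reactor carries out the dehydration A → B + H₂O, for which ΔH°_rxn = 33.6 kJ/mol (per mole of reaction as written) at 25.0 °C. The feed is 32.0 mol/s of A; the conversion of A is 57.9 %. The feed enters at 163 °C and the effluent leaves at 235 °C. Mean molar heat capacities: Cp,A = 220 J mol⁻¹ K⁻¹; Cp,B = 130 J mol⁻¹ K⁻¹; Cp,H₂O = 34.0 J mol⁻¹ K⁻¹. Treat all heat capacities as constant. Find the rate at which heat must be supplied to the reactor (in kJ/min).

Extent of reaction ξ = 0.579 × 32.0 = 18.528 mol/s
Reaction term: ξ·ΔH°_rxn = 18.528 × 33.6 = 622.54 kJ/s
Sensible, feed 163→25 °C: -971.52 kJ/s
Outlet flows (mol/s): A 13.472, B 18.528, H₂O 18.528
Sensible, products 25→235 °C: 1260.5 kJ/s
Q = ΔH = 911.53 kJ/s = 911.53 kW
Heat supplied = 54692 kJ/min

Q_in = 54700 kJ/min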